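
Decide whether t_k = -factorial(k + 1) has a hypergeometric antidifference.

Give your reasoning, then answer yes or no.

No — t_k has no hypergeometric antidifference.

r(k) = k + 2 after simplifying.
Gosper form: A/B · C(k+1)/C(k) with A=k + 2, B=1, C=1.
Need (k + 2)·f(k+1) − (1)·f(k) = 1.
From deg A=1, deg B=0, deg C=0: d=-1.
deg f ≤ -1 is impossible — no certificate.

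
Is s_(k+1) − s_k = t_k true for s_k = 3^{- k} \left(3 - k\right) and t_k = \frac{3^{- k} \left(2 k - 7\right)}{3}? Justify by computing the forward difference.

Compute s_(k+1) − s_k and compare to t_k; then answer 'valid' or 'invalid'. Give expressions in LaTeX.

s_(k+1) = (2 - k)/(3*3**k)
s_(k+1) − s_k = (2*k - 7)/(3*3**k)
(s_(k+1) − s_k) − t_k = 0

valid (s_(k+1) − s_k reduces to t_k)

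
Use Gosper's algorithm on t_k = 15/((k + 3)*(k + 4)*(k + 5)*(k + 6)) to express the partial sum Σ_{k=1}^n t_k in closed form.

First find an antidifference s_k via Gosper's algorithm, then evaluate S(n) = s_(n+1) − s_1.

Ratio r(k) = (k + 3)/(k + 7).
Take A(k)=k + 3, B(k)=k + 7, C(k)=1.
Need (k + 3)·f(k+1) − (k + 6)·f(k) = 1.
d = 3 from the (1,1,0) case.
Solving with deg f ≤ 3: f(k) = k*(k**2 + 12*k + 47)/180.
Certificate R = B(k−1)f/C = k*(k + 6)*(k**2 + 12*k + 47)/180 gives s_k = k*(k**2 + 12*k + 47)/(12*(k + 3)*(k + 4)*(k + 5)).
Δs = 15/(k**4 + 18*k**3 + 119*k**2 + 342*k + 360), as required.
Evaluate: s_(n+1) = (n**3 + 15*n**2 + 74*n + 60)/(12*(n**3 + 15*n**2 + 74*n + 120)); subtract s_(1) = 1/24 ⇒ S(n) = n*(n**2 + 15*n + 74)/(24*(n**3 + 15*n**2 + 74*n + 120)).

S(n) = n*(n**2 + 15*n + 74)/(24*(n**3 + 15*n**2 + 74*n + 120))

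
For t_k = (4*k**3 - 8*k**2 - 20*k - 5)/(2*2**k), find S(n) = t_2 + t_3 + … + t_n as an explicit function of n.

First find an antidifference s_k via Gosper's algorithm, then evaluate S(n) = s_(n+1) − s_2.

r(k) = (4*k**3 + 4*k**2 - 24*k - 29)/(2*(4*k**3 - 8*k**2 - 20*k - 5)) after simplifying.
Factor: A=1/2; B=1; C=k**3 - 2*k**2 - 5*k - 5/4.
Set up (1/2)·f(k+1) − (1)·f(k) − (k**3 - 2*k**2 - 5*k - 5/4) = 0.
From deg A=0, deg B=0, deg C=3: d=3.
Solve for f: f(k) = -(4*k**3 + 4*k**2 + 3)/2 (degree 3 ≤ 3).
Get s_k = R·t_k = (-4*k**3 - 4*k**2 - 3)/2**k with R(k) = B(k−1)f(k)/C(k) = -2*(4*k**3 + 4*k**2 + 3)/(4*k**3 - 8*k**2 - 20*k - 5).
Δs = (4*k**3 - 8*k**2 - 20*k - 5)/(2*2**k), as required.
Telescope: S(n) = s_(n+1) − s_(2) = 2**(-n - 1)*(-4*n**3 - 16*n**2 - 20*n - 11) − (-51/4) = 2**(-n - 2)*(51*2**n - 8*n**3 - 32*n**2 - 40*n - 22).

S(n) = 2**(-n - 2)*(51*2**n - 8*n**3 - 32*n**2 - 40*n - 22)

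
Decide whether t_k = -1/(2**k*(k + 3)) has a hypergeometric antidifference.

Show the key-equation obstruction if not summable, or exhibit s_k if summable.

No — negative degree bound, so no certificate f.

Compute t_(k+1)/t_k: get (k + 3)/(2*(k + 4)).
Take A(k)=k/2 + 3/2, B(k)=k + 4, C(k)=1.
Need (k/2 + 3/2)·f(k+1) − (k + 3)·f(k) = 1.
Bound: deg f ≤ -1.
Bound -1 < 0, so the key equation has no polynomial solution.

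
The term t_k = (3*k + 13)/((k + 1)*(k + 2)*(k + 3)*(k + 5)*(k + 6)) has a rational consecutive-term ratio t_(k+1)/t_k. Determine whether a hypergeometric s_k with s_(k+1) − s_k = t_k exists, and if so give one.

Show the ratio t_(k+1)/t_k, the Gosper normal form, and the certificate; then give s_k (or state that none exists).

s_k = k*(k**2 + 8*k + 17)/(10*(k**3 + 8*k**2 + 17*k + 10))

Ratio r(k) = (k + 1)*(k + 5)*(3*k + 16)/((k + 4)*(k + 7)*(3*k + 13)).
A = k + 1, B = k + 7, C = k**2 + 25*k/3 + 52/3.
Key eq: (k + 1)·f(k+1) = (k + 6)·f(k) + (k**2 + 25*k/3 + 52/3).
d = 5 from the (1,1,2) case.
Match coefficients ⇒ f(k) = k*(k + 3)*(k + 4)*(k**2 + 8*k + 17)/30.
R(k) = B(k−1)·f(k)/C(k) = k*(k + 3)*(k + 6)*(k**2 + 8*k + 17)/(10*(3*k + 13)); s_k = R·t_k = k*(k**2 + 8*k + 17)/(10*(k**3 + 8*k**2 + 17*k + 10)).
Verify: (3*k + 13)/(k**5 + 17*k**4 + 107*k**3 + 307*k**2 + 396*k + 180) matches t_k.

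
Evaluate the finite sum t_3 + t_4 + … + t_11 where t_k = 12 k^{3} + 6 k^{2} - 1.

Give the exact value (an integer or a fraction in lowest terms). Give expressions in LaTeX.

Σ = 55161

r(k) = (12*(k + 1)**3 + 6*(k + 1)**2 - 1)/(12*k**3 + 6*k**2 - 1) after simplifying.
A = 1, B = 1, C = k**3 + k**2/2 - 1/12.
Need (1)·f(k+1) − (1)·f(k) = k**3 + k**2/2 - 1/12.
Degrees (0,0,3) ⇒ d ≤ 4.
Match coefficients ⇒ f(k) = k**3*(3*k - 4)/12.
R(k) = B(k−1)·f(k)/C(k) = k**3*(3*k - 4)/(12*k**3 + 6*k**2 - 1); s_k = R·t_k = k**3*(3*k - 4).
Check: Δs_k = 12*k**3 + 6*k**2 - 1. ✓
Sum = s_(12) − s_(3); s_(12) = 55296, s_(3) = 135 ⇒ 55161.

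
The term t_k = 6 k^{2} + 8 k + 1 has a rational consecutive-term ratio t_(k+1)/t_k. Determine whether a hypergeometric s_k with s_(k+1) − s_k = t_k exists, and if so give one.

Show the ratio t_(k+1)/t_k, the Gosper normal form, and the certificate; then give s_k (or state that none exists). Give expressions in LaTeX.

s_k = k \left(2 k^{2} + k - 2\right)

r(k) = (6*k**2 + 20*k + 15)/(6*k**2 + 8*k + 1) after simplifying.
Take A(k)=1, B(k)=1, C(k)=k**2 + 4*k/3 + 1/6.
Set up (1)·f(k+1) − (1)·f(k) − (k**2 + 4*k/3 + 1/6) = 0.
d = 3 from the (0,0,2) case.
A polynomial solution: f(k) = k*(2*k**2 + k - 2)/6.
Get s_k = R·t_k = k*(2*k**2 + k - 2) with R(k) = B(k−1)f(k)/C(k) = k*(2*k**2 + k - 2)/(6*k**2 + 8*k + 1).
Δs = 6*k**2 + 8*k + 1, as required.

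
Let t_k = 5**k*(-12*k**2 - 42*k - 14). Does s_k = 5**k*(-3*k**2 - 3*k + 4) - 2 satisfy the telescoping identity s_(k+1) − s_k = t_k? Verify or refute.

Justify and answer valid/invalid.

valid (s_(k+1) − s_k reduces to t_k)

s_(k+1) = 5**(k + 1)*(-3*k - 3*(k + 1)**2 + 1) - 2
s_(k+1) − s_k = 5**k*(-12*k**2 - 42*k - 14)
(s_(k+1) − s_k) − t_k = 0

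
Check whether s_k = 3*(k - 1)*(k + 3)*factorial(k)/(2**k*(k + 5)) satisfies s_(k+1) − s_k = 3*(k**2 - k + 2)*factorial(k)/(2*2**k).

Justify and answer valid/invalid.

Invalid: residual -3*(k**3 + 4*k**2 - 5*k + 12)*factorial(k)/(2**k*(k + 5)*(k + 6)) ≠ 0.

s_(k+1) = 3*k*(k + 4)*factorial(k + 1)/(2*2**k*(k + 6))
s_(k+1) − s_k = 3*(k**4 + 8*k**3 + 13*k**2 + 2*k + 36)*factorial(k)/(2*2**k*(k + 5)*(k + 6))
(s_(k+1) − s_k) − t_k = -3*(k**3 + 4*k**2 - 5*k + 12)*factorial(k)/(2**k*(k + 5)*(k + 6))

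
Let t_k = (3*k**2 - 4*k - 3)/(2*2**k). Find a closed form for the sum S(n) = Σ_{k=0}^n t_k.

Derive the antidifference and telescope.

r(k) = (3*k**2 + 2*k - 4)/(2*(3*k**2 - 4*k - 3)) after simplifying.
Take A(k)=1/2, B(k)=1, C(k)=k**2 - 4*k/3 - 1.
Key eq: (1/2)·f(k+1) = (1)·f(k) + (k**2 - 4*k/3 - 1).
deg f ≤ 2 (via 0,0,2).
Match coefficients ⇒ f(k) = -2*(3*k**2 + 2*k + 2)/3.
So s_k = (B(k−1)f/C)·t_k = (-2*(3*k**2 + 2*k + 2)/(3*k**2 - 4*k - 3))·t_k = (-3*k**2 - 2*k - 2)/2**k.
Δs = (3*k**2 - 4*k - 3)/(2*2**k), as required.
Σ_(k=0)^n t_k = s_(n+1) − s_(0) = (2**(-n - 1)*(-3*n**2 - 8*n - 7)) − (-2), i.e. 2**(-n - 1)*(2**(n + 2) - 3*n**2 - 8*n - 7).

S(n) = 2**(-n - 1)*(2**(n + 2) - 3*n**2 - 8*n - 7)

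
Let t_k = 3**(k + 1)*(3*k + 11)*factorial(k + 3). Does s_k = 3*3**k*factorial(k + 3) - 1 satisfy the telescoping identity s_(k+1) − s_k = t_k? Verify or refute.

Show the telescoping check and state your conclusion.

Valid — Δs_k = t_k.

s_(k+1) = 3*3**(k + 1)*factorial(k + 4) - 1
s_(k+1) − s_k = 3**(k + 1)*(3*k + 11)*factorial(k + 3)
(s_(k+1) − s_k) − t_k = 0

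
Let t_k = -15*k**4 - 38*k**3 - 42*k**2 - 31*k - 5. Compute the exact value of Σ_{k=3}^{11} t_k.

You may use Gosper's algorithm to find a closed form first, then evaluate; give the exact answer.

Σ = -787581

Ratio r(k) = (15*k**4 + 98*k**3 + 246*k**2 + 289*k + 131)/(15*k**4 + 38*k**3 + 42*k**2 + 31*k + 5).
Gosper form: A/B · C(k+1)/C(k) with A=1, B=1, C=k**4 + 38*k**3/15 + 14*k**2/5 + 31*k/15 + 1/3.
Set up (1)·f(k+1) − (1)·f(k) − (k**4 + 38*k**3/15 + 14*k**2/5 + 31*k/15 + 1/3) = 0.
d = 5 from the (0,0,4) case.
A polynomial solution: f(k) = k*(3*k**4 + 2*k**3 + 4*k - 4)/15.
Certificate R = B(k−1)f/C = k*(3*k**4 + 2*k**3 + 4*k - 4)/(15*k**4 + 38*k**3 + 42*k**2 + 31*k + 5) gives s_k = k*(-3*k**4 - 2*k**3 - 4*k + 4).
s_(k+1) − s_k = -15*k**4 - 38*k**3 - 42*k**2 - 31*k - 5 = t_k.
Telescoping: Σ = s_(12) − s_(3) = -788496 − (-915) = -787581.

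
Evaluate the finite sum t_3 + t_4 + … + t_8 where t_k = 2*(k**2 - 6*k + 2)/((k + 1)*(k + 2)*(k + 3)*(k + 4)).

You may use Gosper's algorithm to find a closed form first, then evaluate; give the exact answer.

Step 1: r(k) = (k**3 - 3*k**2 - 7*k - 3)/(k**3 - k**2 - 28*k + 10).
Factor: A=k + 1; B=k + 5; C=k**2 - 6*k + 2.
Solve (k + 1)·f(k+1) − (k + 4)·f(k) = k**2 - 6*k + 2.
From deg A=1, deg B=1, deg C=2: d=3.
A polynomial solution: f(k) = k*(k**2 - 6*k + 29)/12.
Certificate R = B(k−1)f/C = k*(k + 4)*(k**2 - 6*k + 29)/(12*(k**2 - 6*k + 2)) gives s_k = k*(k**2 - 6*k + 29)/(6*(k + 1)*(k + 2)*(k + 3)).
Check: Δs_k = 2*(k**2 - 6*k + 2)/(k**4 + 10*k**3 + 35*k**2 + 50*k + 24). ✓
Sum = s_(9) − s_(3); s_(9) = 7/110, s_(3) = 1/12 ⇒ -13/660.

Σ = -13/660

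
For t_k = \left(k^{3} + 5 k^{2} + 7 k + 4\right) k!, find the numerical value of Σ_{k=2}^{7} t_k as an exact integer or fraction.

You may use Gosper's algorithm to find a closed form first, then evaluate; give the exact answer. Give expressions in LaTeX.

Compute t_(k+1)/t_k: get (k**4 + 9*k**3 + 28*k**2 + 37*k + 17)/(k**3 + 5*k**2 + 7*k + 4).
Gosper form: A/B · C(k+1)/C(k) with A=k + 1, B=1, C=k**3 + 5*k**2 + 7*k + 4.
f must satisfy (k + 1)·f(k+1) − (1)·f(k) = k**3 + 5*k**2 + 7*k + 4.
Bound: deg f ≤ 2.
A polynomial solution: f(k) = k**2 + 3*k + 1.
Then R = B(k−1)f/C = (k**2 + 3*k + 1)/(k**3 + 5*k**2 + 7*k + 4), so s_k = R(k)·t_k = (k**2 + 3*k + 1)*factorial(k).
Check: Δs_k = (k**3 + 5*k**2 + 7*k + 4)*factorial(k). ✓
Evaluate s at k=8 and k=2: 3588480 and 22; difference 3588458.

Σ = 3588458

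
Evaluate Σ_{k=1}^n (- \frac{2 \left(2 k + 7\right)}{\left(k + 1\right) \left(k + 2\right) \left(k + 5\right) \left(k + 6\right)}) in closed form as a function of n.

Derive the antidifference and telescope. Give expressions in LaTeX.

S(n) = \frac{n \left(- n - 8\right)}{6 \left(n^{2} + 8 n + 12\right)}

Ratio r(k) = (k + 1)*(k + 5)*(2*k + 9)/((k + 3)*(k + 7)*(2*k + 7)).
A = k + 1, B = k + 7, C = k**3 + 21*k**2/2 + 73*k/2 + 42.
Solve (k + 1)·f(k+1) − (k + 6)·f(k) = k**3 + 21*k**2/2 + 73*k/2 + 42.
d = 5 from the (1,1,3) case.
Solving with deg f ≤ 5: f(k) = k*(k + 2)*(k + 3)*(k + 4)*(k + 6)/10.
So s_k = (B(k−1)f/C)·t_k = (k*(k + 2)*(k + 6)**2/(5*(2*k + 7)))·t_k = 2*k*(-k - 6)/(5*(k**2 + 6*k + 5)).
Δs = 2*(-2*k - 7)/(k**4 + 14*k**3 + 65*k**2 + 112*k + 60), as required.
Σ_(k=1)^n t_k = s_(n+1) − s_(1) = (2*(-n**2 - 8*n - 7)/(5*(n**2 + 8*n + 12))) − (-7/30), i.e. n*(-n - 8)/(6*(n**2 + 8*n + 12)).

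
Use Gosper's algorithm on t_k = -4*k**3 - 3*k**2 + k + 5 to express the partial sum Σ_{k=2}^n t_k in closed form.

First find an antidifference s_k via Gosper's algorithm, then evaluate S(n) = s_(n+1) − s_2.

S(n) = -n**4 - 3*n**3 - 2*n**2 + 5*n + 1

Step 1: r(k) = (4*k**3 + 15*k**2 + 17*k + 1)/(4*k**3 + 3*k**2 - k - 5).
Factor: A=1; B=1; C=k**3 + 3*k**2/4 - k/4 - 5/4.
Key eq: (1)·f(k+1) = (1)·f(k) + (k**3 + 3*k**2/4 - k/4 - 5/4).
d = 4 from the (0,0,3) case.
Solving with deg f ≤ 4: f(k) = k*(k**3 - k**2 - k - 4)/4.
Get s_k = R·t_k = k*(-k**3 + k**2 + k + 4) with R(k) = B(k−1)f(k)/C(k) = k*(k**3 - k**2 - k - 4)/(4*k**3 + 3*k**2 - k - 5).
Δs = -4*k**3 - 3*k**2 + k + 5, as required.
Σ_(k=2)^n t_k = s_(n+1) − s_(2) = (-n**4 - 3*n**3 - 2*n**2 + 5*n + 5) − (4), i.e. -n**4 - 3*n**3 - 2*n**2 + 5*n + 1.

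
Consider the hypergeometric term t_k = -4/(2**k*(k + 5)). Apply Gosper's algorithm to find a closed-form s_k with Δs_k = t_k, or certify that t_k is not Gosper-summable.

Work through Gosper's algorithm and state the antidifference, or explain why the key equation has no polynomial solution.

none — t_k is not Gosper-summable

Ratio r(k) = (k + 5)/(2*(k + 6)).
Gosper form: A/B · C(k+1)/C(k) with A=k/2 + 5/2, B=k + 6, C=1.
Need (k/2 + 5/2)·f(k+1) − (k + 5)·f(k) = 1.
d = -1 from the (1,1,0) case.
d = -1 < 0 ⇒ no nonzero polynomial f; not summable.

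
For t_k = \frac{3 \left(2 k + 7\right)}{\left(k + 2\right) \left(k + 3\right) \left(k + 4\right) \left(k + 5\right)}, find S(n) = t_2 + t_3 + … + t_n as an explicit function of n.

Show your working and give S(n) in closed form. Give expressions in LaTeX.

Step 1: r(k) = (k + 2)*(2*k + 9)/((k + 6)*(2*k + 7)).
A = k + 2, B = k + 6, C = k + 7/2.
f must satisfy (k + 2)·f(k+1) − (k + 5)·f(k) = k + 7/2.
d = 3 from the (1,1,1) case.
Match coefficients ⇒ f(k) = k*(k + 3)*(k + 6)/16.
So s_k = (B(k−1)f/C)·t_k = (k*(k + 3)*(k + 5)*(k + 6)/(8*(2*k + 7)))·t_k = 3*k*(k + 6)/(8*(k**2 + 6*k + 8)).
Check: Δs_k = 3*(2*k + 7)/(k**4 + 14*k**3 + 71*k**2 + 154*k + 120). ✓
Telescope: S(n) = s_(n+1) − s_(2) = 3*(n**2 + 8*n + 7)/(8*(n**2 + 8*n + 15)) − (1/4) = (n**2 + 8*n - 9)/(8*(n**2 + 8*n + 15)).

S(n) = \frac{n^{2} + 8 n - 9}{8 \left(n^{2} + 8 n + 15\right)}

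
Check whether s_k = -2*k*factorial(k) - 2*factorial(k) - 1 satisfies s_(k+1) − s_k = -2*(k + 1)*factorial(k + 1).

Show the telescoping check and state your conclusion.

Valid: the claim telescopes to t_k.

s_(k+1) = -2*k**2*factorial(k) - 6*k*factorial(k) - 4*factorial(k) - 1
s_(k+1) − s_k = -2*(k + 1)*factorial(k + 1)
(s_(k+1) − s_k) − t_k = 0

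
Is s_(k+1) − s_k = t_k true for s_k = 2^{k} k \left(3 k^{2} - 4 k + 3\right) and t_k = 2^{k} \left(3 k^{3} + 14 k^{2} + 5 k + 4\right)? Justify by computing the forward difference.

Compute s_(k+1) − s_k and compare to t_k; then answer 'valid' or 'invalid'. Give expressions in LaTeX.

Valid — Δs_k = t_k.

s_(k+1) = 2**(k + 1)*(3*k**3 + 5*k**2 + 4*k + 2)
s_(k+1) − s_k = 2**k*(3*k**3 + 14*k**2 + 5*k + 4)
(s_(k+1) − s_k) − t_k = 0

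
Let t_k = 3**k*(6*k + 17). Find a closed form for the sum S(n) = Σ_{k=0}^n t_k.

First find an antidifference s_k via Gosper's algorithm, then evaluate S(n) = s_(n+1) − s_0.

Step 1: r(k) = 3*(6*k + 23)/(6*k + 17).
Take A(k)=3, B(k)=1, C(k)=k + 17/6.
Need (3)·f(k+1) − (1)·f(k) = k + 17/6.
deg f ≤ 1 (via 0,0,1).
Match coefficients ⇒ f(k) = (3*k + 4)/6.
R(k) = B(k−1)·f(k)/C(k) = (3*k + 4)/(6*k + 17); s_k = R·t_k = 3**k*(3*k + 4).
Verify: 3**k*(6*k + 17) matches t_k.
Telescope: S(n) = s_(n+1) − s_(0) = 3**(n + 1)*(3*n + 7) − (4) = 9*3**n*n + 21*3**n - 4.

S(n) = 9*3**n*n + 21*3**n - 4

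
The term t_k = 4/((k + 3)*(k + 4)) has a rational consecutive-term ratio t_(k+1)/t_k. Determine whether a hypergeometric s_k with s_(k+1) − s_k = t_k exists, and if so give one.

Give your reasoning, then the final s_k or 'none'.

Compute t_(k+1)/t_k: get (k + 3)/(k + 5).
Normal form (A,B,C) = (k + 3, k + 5, 1).
Need (k + 3)·f(k+1) − (k + 4)·f(k) = 1.
Degrees (1,1,0) ⇒ d ≤ 1.
A polynomial solution: f(k) = k/3.
Then R = B(k−1)f/C = k*(k + 4)/3, so s_k = R(k)·t_k = 4*k/(3*(k + 3)).
Check: Δs_k = 4/(k**2 + 7*k + 12). ✓

s_k = 4*k/(3*(k + 3))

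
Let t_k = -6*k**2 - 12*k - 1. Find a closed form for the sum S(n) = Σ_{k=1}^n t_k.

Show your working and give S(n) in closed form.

t_(k+1)/t_k = (6*k**2 + 24*k + 19)/(6*k**2 + 12*k + 1).
Take A(k)=1, B(k)=1, C(k)=k**2 + 2*k + 1/6.
f must satisfy (1)·f(k+1) − (1)·f(k) = k**2 + 2*k + 1/6.
deg f ≤ 3 (via 0,0,2).
Match coefficients ⇒ f(k) = k*(2*k**2 + 3*k - 4)/6.
Then R = B(k−1)f/C = k*(2*k**2 + 3*k - 4)/(6*k**2 + 12*k + 1), so s_k = R(k)·t_k = k*(-2*k**2 - 3*k + 4).
s_(k+1) − s_k = -6*k**2 - 12*k - 1 = t_k.
Telescope: S(n) = s_(n+1) − s_(1) = -2*n**3 - 9*n**2 - 8*n - 1 − (-1) = n*(-2*n**2 - 9*n - 8).

S(n) = n*(-2*n**2 - 9*n - 8)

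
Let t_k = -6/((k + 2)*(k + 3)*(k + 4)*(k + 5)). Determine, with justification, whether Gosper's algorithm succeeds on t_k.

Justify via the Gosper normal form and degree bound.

Yes. s_k = k*(-k**2 - 9*k - 26)/(12*(k + 2)*(k + 3)*(k + 4)).

The ratio is (k + 2)/(k + 6).
A = k + 2, B = k + 6, C = 1.
f must satisfy (k + 2)·f(k+1) − (k + 5)·f(k) = 1.
From deg A=1, deg B=1, deg C=0: d=3.
Solve for f: f(k) = k*(k**2 + 9*k + 26)/72 (degree 3 ≤ 3).
Certificate R = B(k−1)f/C = k*(k + 5)*(k**2 + 9*k + 26)/72 gives s_k = k*(-k**2 - 9*k - 26)/(12*(k + 2)*(k + 3)*(k + 4)).
s_(k+1) − s_k = -6/(k**4 + 14*k**3 + 71*k**2 + 154*k + 120) = t_k.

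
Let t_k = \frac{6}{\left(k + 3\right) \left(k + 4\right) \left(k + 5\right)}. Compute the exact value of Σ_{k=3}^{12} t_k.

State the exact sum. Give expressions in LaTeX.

Σ = 115/1904

The ratio is (k + 3)/(k + 6).
Take A(k)=k + 3, B(k)=k + 6, C(k)=1.
Need (k + 3)·f(k+1) − (k + 5)·f(k) = 1.
From deg A=1, deg B=1, deg C=0: d=2.
Match coefficients ⇒ f(k) = k*(k + 7)/24.
So s_k = (B(k−1)f/C)·t_k = (k*(k + 5)*(k + 7)/24)·t_k = k*(k + 7)/(4*(k + 3)*(k + 4)).
Verify: 6/(k**3 + 12*k**2 + 47*k + 60) matches t_k.
Telescoping: Σ = s_(13) − s_(3) = 65/272 − (5/28) = 115/1904.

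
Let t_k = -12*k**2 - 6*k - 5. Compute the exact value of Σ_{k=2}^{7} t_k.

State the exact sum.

Step 1: r(k) = (12*k**2 + 30*k + 23)/(12*k**2 + 6*k + 5).
So A=1 and B=1, with C=k**2 + k/2 + 5/12.
Solve (1)·f(k+1) − (1)·f(k) = k**2 + k/2 + 5/12.
Degrees (0,0,2) ⇒ d ≤ 3.
Solving with deg f ≤ 3: f(k) = k*(4*k**2 - 3*k + 4)/12.
Certificate R = B(k−1)f/C = k*(4*k**2 - 3*k + 4)/(12*k**2 + 6*k + 5) gives s_k = k*(-4*k**2 + 3*k - 4).
s_(k+1) − s_k = -12*k**2 - 6*k - 5 = t_k.
Sum = s_(8) − s_(2); s_(8) = -1888, s_(2) = -28 ⇒ -1860.

Σ = -1860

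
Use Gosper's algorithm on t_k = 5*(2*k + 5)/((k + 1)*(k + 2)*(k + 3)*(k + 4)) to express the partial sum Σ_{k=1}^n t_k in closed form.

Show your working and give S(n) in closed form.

The ratio is (k + 1)*(2*k + 7)/((k + 5)*(2*k + 5)).
Normal form (A,B,C) = (k + 1, k + 5, k + 5/2).
f must satisfy (k + 1)·f(k+1) − (k + 4)·f(k) = k + 5/2.
Bound: deg f ≤ 3.
A polynomial solution: f(k) = k*(k + 2)*(k + 4)/6.
R(k) = B(k−1)·f(k)/C(k) = k*(k + 2)*(k + 4)**2/(3*(2*k + 5)); s_k = R·t_k = 5*k*(k + 4)/(3*(k**2 + 4*k + 3)).
Verify: 5*(2*k + 5)/(k**4 + 10*k**3 + 35*k**2 + 50*k + 24) matches t_k.
Evaluate: s_(n+1) = 5*(n**2 + 6*n + 5)/(3*(n**2 + 6*n + 8)); subtract s_(1) = 25/24 ⇒ S(n) = 5*n*(n + 6)/(8*(n**2 + 6*n + 8)).

S(n) = 5*n*(n + 6)/(8*(n**2 + 6*n + 8))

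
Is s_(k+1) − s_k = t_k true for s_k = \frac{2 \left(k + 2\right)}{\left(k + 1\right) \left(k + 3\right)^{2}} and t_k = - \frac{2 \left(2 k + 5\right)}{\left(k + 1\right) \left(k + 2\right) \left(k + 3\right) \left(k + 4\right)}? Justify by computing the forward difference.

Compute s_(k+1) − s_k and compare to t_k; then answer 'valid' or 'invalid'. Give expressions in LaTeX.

s_(k+1) = 2*(k + 3)/((k + 2)*(k + 4)**2)
s_(k+1) − s_k = 2*((k + 1)*(k + 3)**3 - (k + 2)**2*(k + 4)**2)/((k + 1)*(k + 2)*(k + 3)**2*(k + 4)**2)
(s_(k+1) − s_k) − t_k = 2*(3*k**2 + 17*k + 23)/(k**6 + 17*k**5 + 117*k**4 + 415*k**3 + 794*k**2 + 768*k + 288)

Invalid: residual \frac{2 \left(3 k^{2} + 17 k + 23\right)}{k^{6} + 17 k^{5} + 117 k^{4} + 415 k^{3} + 794 k^{2} + 768 k + 288} ≠ 0.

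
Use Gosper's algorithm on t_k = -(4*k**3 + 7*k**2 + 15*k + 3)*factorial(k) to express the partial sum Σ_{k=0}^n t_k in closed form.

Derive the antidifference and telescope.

Step 1: r(k) = (4*k**4 + 23*k**3 + 60*k**2 + 70*k + 29)/(4*k**3 + 7*k**2 + 15*k + 3).
So A=k + 1 and B=1, with C=k**3 + 7*k**2/4 + 15*k/4 + 3/4.
Key eq: (k + 1)·f(k+1) = (1)·f(k) + (k**3 + 7*k**2/4 + 15*k/4 + 3/4).
d = 2 from the (1,0,3) case.
Coefficient equations give f(k) = (4*k**2 - k + 4)/4.
So s_k = (B(k−1)f/C)·t_k = ((4*k**2 - k + 4)/(4*k**3 + 7*k**2 + 15*k + 3))·t_k = -(4*k**2 - k + 4)*factorial(k).
s_(k+1) − s_k = -(4*k**3 + 7*k**2 + 15*k + 3)*factorial(k) = t_k.
s_(n+1) = -(4*n**2 + 7*n + 7)*factorial(n + 1) and s_(0) = -4, so S(n) = -4*n**3*factorial(n) - 11*n**2*factorial(n) - 14*n*factorial(n) - 7*factorial(n) + 4.

S(n) = -4*n**3*factorial(n) - 11*n**2*factorial(n) - 14*n*factorial(n) - 7*factorial(n) + 4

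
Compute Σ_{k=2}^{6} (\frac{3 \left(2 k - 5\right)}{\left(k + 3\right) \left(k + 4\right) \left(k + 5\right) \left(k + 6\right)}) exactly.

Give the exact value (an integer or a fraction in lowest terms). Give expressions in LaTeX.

Ratio r(k) = (k + 3)*(2*k - 3)/((k + 7)*(2*k - 5)).
So A=k + 3 and B=k + 7, with C=k - 5/2.
f must satisfy (k + 3)·f(k+1) − (k + 6)·f(k) = k - 5/2.
Degrees (1,1,1) ⇒ d ≤ 3.
Coefficient equations give f(k) = -k*(k**2 + 12*k + 137)/180.
Get s_k = R·t_k = k*(-k**2 - 12*k - 137)/(30*(k + 3)*(k + 4)*(k + 5)) with R(k) = B(k−1)f(k)/C(k) = -k*(k + 6)*(k**2 + 12*k + 137)/(90*(2*k - 5)).
Check: Δs_k = 3*(2*k - 5)/(k**4 + 18*k**3 + 119*k**2 + 342*k + 360). ✓
Evaluate s at k=7 and k=2: -21/440 and -11/210; difference 43/9240.

Σ = 43/9240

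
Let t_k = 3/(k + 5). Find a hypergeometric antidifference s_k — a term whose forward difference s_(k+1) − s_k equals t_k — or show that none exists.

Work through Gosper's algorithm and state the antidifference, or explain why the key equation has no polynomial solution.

Ratio r(k) = (k + 5)/(k + 6).
Gosper form: A/B · C(k+1)/C(k) with A=k + 5, B=k + 6, C=1.
Set up (k + 5)·f(k+1) − (k + 5)·f(k) − (1) = 0.
Degrees (1,1,0) ⇒ d ≤ 0.
f = c0 ⇒ A·f(k+1) − B(k−1)·f(k) − C = -1. The system {-1 = 0} is inconsistent; no antidifference.

none — t_k is not Gosper-summable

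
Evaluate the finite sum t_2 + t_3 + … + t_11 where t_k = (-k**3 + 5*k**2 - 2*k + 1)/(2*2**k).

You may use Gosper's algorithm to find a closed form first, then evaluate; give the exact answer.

Compute t_(k+1)/t_k: get (k**3 - 2*k**2 - 5*k - 3)/(2*(k**3 - 5*k**2 + 2*k - 1)).
Factor: A=1/2; B=1; C=k**3 - 5*k**2 + 2*k - 1.
Solve (1/2)·f(k+1) − (1)·f(k) = k**3 - 5*k**2 + 2*k - 1.
Bound: deg f ≤ 3.
Solving with deg f ≤ 3: f(k) = -2*(k**3 - 2*k**2 + k - 1).
Certificate R = B(k−1)f/C = -2*(k**3 - 2*k**2 + k - 1)/(k**3 - 5*k**2 + 2*k - 1) gives s_k = (k**3 - 2*k**2 + k - 1)/2**k.
Verify: (-k**3 + 5*k**2 - 2*k + 1)/(2*2**k) matches t_k.
Telescoping: Σ = s_(12) − s_(2) = 1451/4096 − (1/4) = 427/4096.

Σ = 427/4096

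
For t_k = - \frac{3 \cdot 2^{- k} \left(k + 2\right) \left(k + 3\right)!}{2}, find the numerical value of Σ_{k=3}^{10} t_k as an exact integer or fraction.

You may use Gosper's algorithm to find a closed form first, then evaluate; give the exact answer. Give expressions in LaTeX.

Ratio r(k) = (k + 3)*(k + 4)/(2*(k + 2)).
Take A(k)=k/2 + 2, B(k)=1, C(k)=k + 2.
Need (k/2 + 2)·f(k+1) − (1)·f(k) = k + 2.
From deg A=1, deg B=0, deg C=1: d=0.
Coefficient equations give f(k) = 2.
R(k) = B(k−1)·f(k)/C(k) = 2/(k + 2); s_k = R·t_k = -3*factorial(k + 3)/2**k.
Check: Δs_k = -3*(k + 2)*factorial(k + 3)/(2*2**k). ✓
Σ_(k=3)^(10) t_k = s_(11) − s_(3) = -127702575 − (-270) = -127702305.

Σ = -127702305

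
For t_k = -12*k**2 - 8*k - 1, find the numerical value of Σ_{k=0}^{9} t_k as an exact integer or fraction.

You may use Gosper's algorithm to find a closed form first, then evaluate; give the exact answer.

Ratio r(k) = (12*k**2 + 32*k + 21)/(12*k**2 + 8*k + 1).
Factor: A=1; B=1; C=k**2 + 2*k/3 + 1/12.
Set up (1)·f(k+1) − (1)·f(k) − (k**2 + 2*k/3 + 1/12) = 0.
deg f ≤ 3 (via 0,0,2).
Solving with deg f ≤ 3: f(k) = k*(4*k**2 - 2*k - 1)/12.
So s_k = (B(k−1)f/C)·t_k = (k*(4*k**2 - 2*k - 1)/((2*k + 1)*(6*k + 1)))·t_k = k*(-4*k**2 + 2*k + 1).
Δs = -12*k**2 - 8*k - 1, as required.
Σ_(k=0)^(9) t_k = s_(10) − s_(0) = -3790 − (0) = -3790.

Σ = -3790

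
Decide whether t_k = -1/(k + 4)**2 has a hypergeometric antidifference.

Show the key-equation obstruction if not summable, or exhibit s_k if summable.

Ratio r(k) = (k + 4)**2/(k + 5)**2.
Take A(k)=k**2 + 8*k + 16, B(k)=k**2 + 10*k + 25, C(k)=1.
Set up (k**2 + 8*k + 16)·f(k+1) − (k**2 + 8*k + 16)·f(k) − (1) = 0.
Bound: deg f ≤ 0.
Put f(k) = c0: A·f(k+1) − B(k−1)·f(k) − C = -1; need -1 = 0 — inconsistent ⇒ no f, not summable.

No; the coefficient equations for f are inconsistent.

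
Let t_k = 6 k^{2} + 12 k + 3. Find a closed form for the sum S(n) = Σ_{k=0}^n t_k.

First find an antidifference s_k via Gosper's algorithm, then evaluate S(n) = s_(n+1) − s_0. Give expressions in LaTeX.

S(n) = 2 n^{3} + 9 n^{2} + 10 n + 3

t_(k+1)/t_k = (2*k**2 + 8*k + 7)/(2*k**2 + 4*k + 1).
Gosper form: A/B · C(k+1)/C(k) with A=1, B=1, C=k**2 + 2*k + 1/2.
Set up (1)·f(k+1) − (1)·f(k) − (k**2 + 2*k + 1/2) = 0.
d = 3 from the (0,0,2) case.
Coefficient equations give f(k) = k*(k + 2)*(2*k - 1)/6.
Get s_k = R·t_k = k*(2*k**2 + 3*k - 2) with R(k) = B(k−1)f(k)/C(k) = k*(k + 2)*(2*k - 1)/(3*(2*k**2 + 4*k + 1)).
Check: Δs_k = 6*k**2 + 12*k + 3. ✓
Σ_(k=0)^n t_k = s_(n+1) − s_(0) = (2*n**3 + 9*n**2 + 10*n + 3) − (0), i.e. 2*n**3 + 9*n**2 + 10*n + 3.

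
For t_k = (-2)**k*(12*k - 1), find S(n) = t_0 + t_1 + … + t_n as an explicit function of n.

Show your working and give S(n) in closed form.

S(n) = 8*(-2)**n*n + 2*(-2)**n - 3

Step 1: r(k) = 2*(-12*k - 11)/(12*k - 1).
Normal form (A,B,C) = (-2, 1, k - 1/12).
Key eq: (-2)·f(k+1) = (1)·f(k) + (k - 1/12).
Bound: deg f ≤ 1.
Solving with deg f ≤ 1: f(k) = -(4*k - 3)/12.
Get s_k = R·t_k = (-2)**k*(3 - 4*k) with R(k) = B(k−1)f(k)/C(k) = -(4*k - 3)/(12*k - 1).
Δs = (-2)**k*(12*k - 1), as required.
s_(n+1) = 2*(-2)**n*(4*n + 1) and s_(0) = 3, so S(n) = 8*(-2)**n*n + 2*(-2)**n - 3.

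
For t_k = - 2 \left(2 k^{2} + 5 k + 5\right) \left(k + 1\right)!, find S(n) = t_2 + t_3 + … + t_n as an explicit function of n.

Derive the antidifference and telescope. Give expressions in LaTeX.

The ratio is (k + 2)*(5*k + 2*(k + 1)**2 + 10)/(2*k**2 + 5*k + 5).
Take A(k)=k + 2, B(k)=1, C(k)=k**2 + 5*k/2 + 5/2.
Set up (k + 2)·f(k+1) − (1)·f(k) − (k**2 + 5*k/2 + 5/2) = 0.
deg f ≤ 1 (via 1,0,2).
Match coefficients ⇒ f(k) = (2*k + 1)/2.
Certificate R = B(k−1)f/C = (2*k + 1)/(2*k**2 + 5*k + 5) gives s_k = -2*(2*k + 1)*factorial(k + 1).
Verify: -2*(2*k**2 + 5*k + 5)*factorial(k + 1) matches t_k.
s_(n+1) = -2*(2*n + 3)*factorial(n + 2) and s_(2) = -60, so S(n) = -4*n*factorial(n + 2) - 6*factorial(n + 2) + 60.

S(n) = - 4 n \left(n + 2\right)! - 6 \left(n + 2\right)! + 60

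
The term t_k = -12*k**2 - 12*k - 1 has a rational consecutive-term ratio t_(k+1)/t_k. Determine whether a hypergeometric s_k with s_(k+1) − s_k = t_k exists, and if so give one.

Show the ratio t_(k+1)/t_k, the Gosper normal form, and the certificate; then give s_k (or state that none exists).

Ratio r(k) = (12*k**2 + 36*k + 25)/(12*k**2 + 12*k + 1).
Normal form (A,B,C) = (1, 1, k**2 + k + 1/12).
Set up (1)·f(k+1) − (1)·f(k) − (k**2 + k + 1/12) = 0.
d = 3 from the (0,0,2) case.
A polynomial solution: f(k) = k*(4*k**2 - 3)/12.
So s_k = (B(k−1)f/C)·t_k = (k*(4*k**2 - 3)/(12*k**2 + 12*k + 1))·t_k = k*(3 - 4*k**2).
Verify: -12*k**2 - 12*k - 1 matches t_k.

s_k = k*(3 - 4*k**2)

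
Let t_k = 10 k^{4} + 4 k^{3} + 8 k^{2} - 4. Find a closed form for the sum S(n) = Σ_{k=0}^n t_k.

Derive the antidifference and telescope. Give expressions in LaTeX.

S(n) = 2 n^{5} + 6 n^{4} + 8 n^{3} + 5 n^{2} - 3 n - 4

Ratio r(k) = (5*k**4 + 22*k**3 + 40*k**2 + 34*k + 9)/(5*k**4 + 2*k**3 + 4*k**2 - 2).
Gosper form: A/B · C(k+1)/C(k) with A=1, B=1, C=k**4 + 2*k**3/5 + 4*k**2/5 - 2/5.
Key eq: (1)·f(k+1) = (1)·f(k) + (k**4 + 2*k**3/5 + 4*k**2/5 - 2/5).
Bound: deg f ≤ 5.
A polynomial solution: f(k) = k*(2*k**4 - 4*k**3 + 4*k**2 - 3*k - 3)/10.
R(k) = B(k−1)·f(k)/C(k) = k*(2*k**4 - 4*k**3 + 4*k**2 - 3*k - 3)/(2*(5*k**4 + 2*k**3 + 4*k**2 - 2)); s_k = R·t_k = k*(2*k**4 - 4*k**3 + 4*k**2 - 3*k - 3).
Δs = 10*k**4 + 4*k**3 + 8*k**2 - 4, as required.
s_(n+1) = 2*n**5 + 6*n**4 + 8*n**3 + 5*n**2 - 3*n - 4 and s_(0) = 0, so S(n) = 2*n**5 + 6*n**4 + 8*n**3 + 5*n**2 - 3*n - 4.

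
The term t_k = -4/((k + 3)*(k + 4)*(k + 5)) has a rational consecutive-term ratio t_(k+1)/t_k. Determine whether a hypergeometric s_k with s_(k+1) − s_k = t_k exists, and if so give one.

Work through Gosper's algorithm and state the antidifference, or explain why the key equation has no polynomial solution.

Compute t_(k+1)/t_k: get (k + 3)/(k + 6).
Factor: A=k + 3; B=k + 6; C=1.
Solve (k + 3)·f(k+1) − (k + 5)·f(k) = 1.
Bound: deg f ≤ 2.
Solve for f: f(k) = k*(k + 7)/24 (degree 2 ≤ 2).
R(k) = B(k−1)·f(k)/C(k) = k*(k + 5)*(k + 7)/24; s_k = R·t_k = k*(-k - 7)/(6*(k + 3)*(k + 4)).
Δs = -4/(k**3 + 12*k**2 + 47*k + 60), as required.

s_k = k*(-k - 7)/(6*(k + 3)*(k + 4))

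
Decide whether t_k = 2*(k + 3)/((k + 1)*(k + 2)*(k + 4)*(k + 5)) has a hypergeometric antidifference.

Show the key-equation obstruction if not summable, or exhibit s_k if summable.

Yes. s_k = k*(k + 5)/(4*(k**2 + 5*k + 4)).

Ratio r(k) = (k + 1)*(k + 4)**2/((k + 3)**2*(k + 6)).
Factor: A=k + 1; B=k + 6; C=k**2 + 6*k + 9.
Key eq: (k + 1)·f(k+1) = (k + 5)·f(k) + (k**2 + 6*k + 9).
Degrees (1,1,2) ⇒ d ≤ 4.
A polynomial solution: f(k) = k*(k + 2)*(k + 3)*(k + 5)/8.
Get s_k = R·t_k = k*(k + 5)/(4*(k**2 + 5*k + 4)) with R(k) = B(k−1)f(k)/C(k) = k*(k + 2)*(k + 5)**2/(8*(k + 3)).
Check: Δs_k = 2*(k + 3)/(k**4 + 12*k**3 + 49*k**2 + 78*k + 40). ✓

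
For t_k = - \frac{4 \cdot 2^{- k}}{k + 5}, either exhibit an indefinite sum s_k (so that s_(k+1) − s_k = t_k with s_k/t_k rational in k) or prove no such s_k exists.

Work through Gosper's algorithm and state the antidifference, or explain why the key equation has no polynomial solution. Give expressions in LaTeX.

The ratio is (k + 5)/(2*(k + 6)).
A = k/2 + 5/2, B = k + 6, C = 1.
Need (k/2 + 5/2)·f(k+1) − (k + 5)·f(k) = 1.
Bound: deg f ≤ -1.
deg f ≤ -1 is impossible — no certificate.

no hypergeometric antidifference exists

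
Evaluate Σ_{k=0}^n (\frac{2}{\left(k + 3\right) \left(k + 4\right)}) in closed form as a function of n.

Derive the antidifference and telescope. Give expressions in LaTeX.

Compute t_(k+1)/t_k: get (k + 3)/(k + 5).
Factor: A=k + 3; B=k + 5; C=1.
Solve (k + 3)·f(k+1) − (k + 4)·f(k) = 1.
d = 1 from the (1,1,0) case.
Match coefficients ⇒ f(k) = k/3.
Then R = B(k−1)f/C = k*(k + 4)/3, so s_k = R(k)·t_k = 2*k/(3*(k + 3)).
Check: Δs_k = 2/(k**2 + 7*k + 12). ✓
Telescope: S(n) = s_(n+1) − s_(0) = 2*(n + 1)/(3*(n + 4)) − (0) = 2*(n + 1)/(3*(n + 4)).

S(n) = \frac{2 \left(n + 1\right)}{3 \left(n + 4\right)}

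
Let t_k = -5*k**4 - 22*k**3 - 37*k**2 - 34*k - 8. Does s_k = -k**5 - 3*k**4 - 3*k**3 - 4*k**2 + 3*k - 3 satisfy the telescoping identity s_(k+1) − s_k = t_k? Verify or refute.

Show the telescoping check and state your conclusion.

Valid: the claim telescopes to t_k.

s_(k+1) = -k**5 - 8*k**4 - 25*k**3 - 41*k**2 - 31*k - 11
s_(k+1) − s_k = -5*k**4 - 22*k**3 - 37*k**2 - 34*k - 8
(s_(k+1) − s_k) − t_k = 0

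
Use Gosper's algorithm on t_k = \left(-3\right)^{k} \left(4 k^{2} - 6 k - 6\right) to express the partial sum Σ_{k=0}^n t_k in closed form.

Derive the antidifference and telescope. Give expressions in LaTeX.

Step 1: r(k) = 3*(-2*k**2 - k + 4)/(2*k**2 - 3*k - 3).
A = -3, B = 1, C = k**2 - 3*k/2 - 3/2.
Set up (-3)·f(k+1) − (1)·f(k) − (k**2 - 3*k/2 - 3/2) = 0.
deg f ≤ 2 (via 0,0,2).
Coefficient equations give f(k) = -k*(k - 3)/4.
Get s_k = R·t_k = (-3)**k*k*(3 - k) with R(k) = B(k−1)f(k)/C(k) = -k*(k - 3)/(2*(2*k**2 - 3*k - 3)).
Verify: (-3)**k*(4*k**2 - 6*k - 6) matches t_k.
Telescope: S(n) = s_(n+1) − s_(0) = (-3)**(n + 1)*(-n**2 + n + 2) − (0) = (-3)**(n + 1)*(-n**2 + n + 2).

S(n) = \left(-3\right)^{n + 1} \left(- n^{2} + n + 2\right)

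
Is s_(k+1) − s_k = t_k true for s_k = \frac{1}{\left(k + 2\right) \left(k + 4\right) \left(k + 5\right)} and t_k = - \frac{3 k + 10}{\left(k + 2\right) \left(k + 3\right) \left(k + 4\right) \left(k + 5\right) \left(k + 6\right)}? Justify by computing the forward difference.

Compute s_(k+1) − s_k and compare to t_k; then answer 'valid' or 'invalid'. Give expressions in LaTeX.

Valid — Δs_k = t_k.

s_(k+1) = 1/((k + 3)*(k + 5)*(k + 6))
s_(k+1) − s_k = ((k + 2)*(k + 4) - (k + 3)*(k + 6))/((k + 2)*(k + 3)*(k + 4)*(k + 5)*(k + 6))
(s_(k+1) − s_k) − t_k = 0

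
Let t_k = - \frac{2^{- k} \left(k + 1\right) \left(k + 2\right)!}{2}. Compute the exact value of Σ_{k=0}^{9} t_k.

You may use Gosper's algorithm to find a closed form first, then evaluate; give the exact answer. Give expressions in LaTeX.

Compute t_(k+1)/t_k: get (k + 2)*(k + 3)/(2*(k + 1)).
Factor: A=k/2 + 3/2; B=1; C=k + 1.
Set up (k/2 + 3/2)·f(k+1) − (1)·f(k) − (k + 1) = 0.
Degrees (1,0,1) ⇒ d ≤ 0.
Solving with deg f ≤ 0: f(k) = 2.
R(k) = B(k−1)·f(k)/C(k) = 2/(k + 1); s_k = R·t_k = -factorial(k + 2)/2**k.
s_(k+1) − s_k = -(k + 1)*factorial(k + 2)/(2*2**k) = t_k.
Evaluate s at k=10 and k=0: -467775 and -2; difference -467773.

Σ = -467773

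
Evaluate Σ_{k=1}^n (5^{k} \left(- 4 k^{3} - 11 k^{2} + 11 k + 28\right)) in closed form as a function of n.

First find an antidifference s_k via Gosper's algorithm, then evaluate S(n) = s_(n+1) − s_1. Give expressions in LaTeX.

Ratio r(k) = 5*(4*k**3 + 23*k**2 + 23*k - 24)/(4*k**3 + 11*k**2 - 11*k - 28).
So A=5 and B=1, with C=k**3 + 11*k**2/4 - 11*k/4 - 7.
f must satisfy (5)·f(k+1) − (1)·f(k) = k**3 + 11*k**2/4 - 11*k/4 - 7.
Bound: deg f ≤ 3.
Coefficient equations give f(k) = (k + 1)*(k**2 - 2*k - 2)/4.
R(k) = B(k−1)·f(k)/C(k) = (k + 1)*(k**2 - 2*k - 2)/(4*k**3 + 11*k**2 - 11*k - 28); s_k = R·t_k = 5**k*(-k**3 + k**2 + 4*k + 2).
Check: Δs_k = 5**k*(-4*k**3 - 11*k**2 + 11*k + 28). ✓
Telescope: S(n) = s_(n+1) − s_(1) = 5**(n + 1)*(-n**3 - 2*n**2 + 3*n + 6) − (30) = -5*5**n*n**3 - 10*5**n*n**2 + 15*5**n*n + 30*5**n - 30.

S(n) = - 5 \cdot 5^{n} n^{3} - 10 \cdot 5^{n} n^{2} + 15 \cdot 5^{n} n + 30 \cdot 5^{n} - 30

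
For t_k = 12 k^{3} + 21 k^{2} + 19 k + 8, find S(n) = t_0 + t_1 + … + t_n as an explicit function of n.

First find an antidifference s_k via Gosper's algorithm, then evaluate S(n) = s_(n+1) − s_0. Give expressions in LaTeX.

S(n) = 3 n^{4} + 13 n^{3} + 23 n^{2} + 21 n + 8

The ratio is (12*k**3 + 57*k**2 + 97*k + 60)/(12*k**3 + 21*k**2 + 19*k + 8).
Normal form (A,B,C) = (1, 1, k**3 + 7*k**2/4 + 19*k/12 + 2/3).
Set up (1)·f(k+1) − (1)·f(k) − (k**3 + 7*k**2/4 + 19*k/12 + 2/3) = 0.
Degrees (0,0,3) ⇒ d ≤ 4.
Coefficient equations give f(k) = k*(3*k**3 + k**2 + 2*k + 2)/12.
Then R = B(k−1)f/C = k*(3*k**3 + k**2 + 2*k + 2)/(12*k**3 + 21*k**2 + 19*k + 8), so s_k = R(k)·t_k = k*(3*k**3 + k**2 + 2*k + 2).
Δs = 12*k**3 + 21*k**2 + 19*k + 8, as required.
Σ_(k=0)^n t_k = s_(n+1) − s_(0) = (3*n**4 + 13*n**3 + 23*n**2 + 21*n + 8) − (0), i.e. 3*n**4 + 13*n**3 + 23*n**2 + 21*n + 8.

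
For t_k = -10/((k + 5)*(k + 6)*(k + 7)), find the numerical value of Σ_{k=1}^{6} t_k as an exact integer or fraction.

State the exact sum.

t_(k+1)/t_k = (k + 5)/(k + 8).
Normal form (A,B,C) = (k + 5, k + 8, 1).
Set up (k + 5)·f(k+1) − (k + 7)·f(k) − (1) = 0.
From deg A=1, deg B=1, deg C=0: d=2.
Coefficient equations give f(k) = k*(k + 11)/60.
Certificate R = B(k−1)f/C = k*(k + 7)*(k + 11)/60 gives s_k = k*(-k - 11)/(6*(k + 5)*(k + 6)).
Check: Δs_k = -10/(k**3 + 18*k**2 + 107*k + 210). ✓
Σ_(k=1)^(6) t_k = s_(7) − s_(1) = -7/52 − (-1/21) = -95/1092.

Σ = -95/1092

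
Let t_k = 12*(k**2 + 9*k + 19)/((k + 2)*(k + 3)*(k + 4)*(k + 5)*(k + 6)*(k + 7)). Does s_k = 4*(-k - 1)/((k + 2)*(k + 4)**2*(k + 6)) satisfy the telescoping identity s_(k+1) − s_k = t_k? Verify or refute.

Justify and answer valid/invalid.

Invalid: residual 12*(-4*k**3 - 54*k**2 - 236*k - 333)/(k**8 + 36*k**7 + 558*k**6 + 4860*k**5 + 25989*k**4 + 87264*k**3 + 179372*k**2 + 205920*k + 100800) ≠ 0.

s_(k+1) = 4*(-k - 2)/((k + 3)*(k + 5)**2*(k + 7))
s_(k+1) − s_k = 4*((k + 1)*(k + 3)*(k + 5)**2*(k + 7) - (k + 2)**2*(k + 4)**2*(k + 6))/((k + 2)*(k + 3)*(k + 4)**2*(k + 5)**2*(k + 6)*(k + 7))
(s_(k+1) − s_k) − t_k = 12*(-4*k**3 - 54*k**2 - 236*k - 333)/(k**8 + 36*k**7 + 558*k**6 + 4860*k**5 + 25989*k**4 + 87264*k**3 + 179372*k**2 + 205920*k + 100800)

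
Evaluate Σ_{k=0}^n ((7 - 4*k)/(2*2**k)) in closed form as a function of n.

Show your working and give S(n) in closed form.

S(n) = (6*2**n + 4*n + 1)/(2*2**n)

Ratio r(k) = (4*k - 3)/(2*(4*k - 7)).
A = 1/2, B = 1, C = k - 7/4.
Set up (1/2)·f(k+1) − (1)·f(k) − (k - 7/4) = 0.
From deg A=0, deg B=0, deg C=1: d=1.
Match coefficients ⇒ f(k) = -(4*k - 3)/2.
Then R = B(k−1)f/C = -2*(4*k - 3)/(4*k - 7), so s_k = R(k)·t_k = (4*k - 3)/2**k.
s_(k+1) − s_k = (7 - 4*k)/(2*2**k) = t_k.
Telescope: S(n) = s_(n+1) − s_(0) = 2**(-n - 1)*(4*n + 1) − (-3) = (6*2**n + 4*n + 1)/(2*2**n).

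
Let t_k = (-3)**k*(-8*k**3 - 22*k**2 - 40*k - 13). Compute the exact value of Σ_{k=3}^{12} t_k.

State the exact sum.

Step 1: r(k) = 3*(-8*k**3 - 46*k**2 - 108*k - 83)/(8*k**3 + 22*k**2 + 40*k + 13).
A = -3, B = 1, C = k**3 + 11*k**2/4 + 5*k + 13/8.
Set up (-3)·f(k+1) − (1)·f(k) − (k**3 + 11*k**2/4 + 5*k + 13/8) = 0.
From deg A=0, deg B=0, deg C=3: d=3.
Solve for f: f(k) = -(2*k**3 + k**2 + 4*k - 2)/8 (degree 3 ≤ 3).
Then R = B(k−1)f/C = -(2*k**3 + k**2 + 4*k - 2)/(8*k**3 + 22*k**2 + 40*k + 13), so s_k = R(k)·t_k = (-3)**k*(2*k**3 + k**2 + 4*k - 2).
Verify: (-3)**k*(-8*k**3 - 22*k**2 - 40*k - 13) matches t_k.
Evaluate s at k=13 and k=3: -7354611999 and -1971; difference -7354610028.

Σ = -7354610028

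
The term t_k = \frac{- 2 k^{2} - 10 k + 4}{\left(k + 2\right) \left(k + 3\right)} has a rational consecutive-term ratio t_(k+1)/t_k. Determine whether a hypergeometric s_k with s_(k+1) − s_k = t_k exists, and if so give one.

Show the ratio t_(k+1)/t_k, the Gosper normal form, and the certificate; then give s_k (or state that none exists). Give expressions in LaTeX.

The ratio is (k + 2)*(5*k + (k + 1)**2 + 3)/((k + 4)*(k**2 + 5*k - 2)).
Normal form (A,B,C) = (k + 2, k + 4, k**2 + 5*k - 2).
f must satisfy (k + 2)·f(k+1) − (k + 3)·f(k) = k**2 + 5*k - 2.
deg f ≤ 2 (via 1,1,2).
Solving with deg f ≤ 2: f(k) = k*(k - 2).
So s_k = (B(k−1)f/C)·t_k = (k*(k - 2)*(k + 3)/(k**2 + 5*k - 2))·t_k = 2*k*(2 - k)/(k + 2).
Δs = 2*(-k**2 - 5*k + 2)/(k**2 + 5*k + 6), as required.

s_k = \frac{2 k \left(2 - k\right)}{k + 2}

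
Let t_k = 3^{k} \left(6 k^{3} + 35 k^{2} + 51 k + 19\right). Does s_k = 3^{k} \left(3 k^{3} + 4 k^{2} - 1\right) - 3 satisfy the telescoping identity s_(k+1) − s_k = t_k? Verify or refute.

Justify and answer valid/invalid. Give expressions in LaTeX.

s_(k+1) = 3*3**k*(3*(k + 1)**3 + 4*(k + 1)**2 - 1) - 3
s_(k+1) − s_k = 3**k*(6*k**3 + 35*k**2 + 51*k + 19)
(s_(k+1) − s_k) − t_k = 0

Valid — Δs_k = t_k.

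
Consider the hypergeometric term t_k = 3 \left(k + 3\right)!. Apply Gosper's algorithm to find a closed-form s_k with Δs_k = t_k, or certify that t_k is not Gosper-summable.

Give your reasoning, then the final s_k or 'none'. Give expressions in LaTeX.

The ratio is k + 4.
Take A(k)=k + 4, B(k)=1, C(k)=1.
Solve (k + 4)·f(k+1) − (1)·f(k) = 1.
d = -1 from the (1,0,0) case.
Bound -1 < 0, so the key equation has no polynomial solution.

not Gosper-summable; s_k does not exist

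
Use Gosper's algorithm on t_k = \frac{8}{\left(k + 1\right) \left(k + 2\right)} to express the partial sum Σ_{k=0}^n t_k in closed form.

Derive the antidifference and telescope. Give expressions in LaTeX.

S(n) = \frac{8 \left(n + 1\right)}{n + 2}

Compute t_(k+1)/t_k: get (k + 1)/(k + 3).
Take A(k)=k + 1, B(k)=k + 3, C(k)=1.
Set up (k + 1)·f(k+1) − (k + 2)·f(k) − (1) = 0.
deg f ≤ 1 (via 1,1,0).
Solving with deg f ≤ 1: f(k) = k.
Certificate R = B(k−1)f/C = k*(k + 2) gives s_k = 8*k/(k + 1).
Check: Δs_k = 8/(k**2 + 3*k + 2). ✓
Σ_(k=0)^n t_k = s_(n+1) − s_(0) = (8*(n + 1)/(n + 2)) − (0), i.e. 8*(n + 1)/(n + 2).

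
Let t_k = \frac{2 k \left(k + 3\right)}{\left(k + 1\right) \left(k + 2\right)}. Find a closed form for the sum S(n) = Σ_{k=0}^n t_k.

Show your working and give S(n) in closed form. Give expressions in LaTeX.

S(n) = \frac{2 n \left(n + 1\right)}{n + 2}

r(k) = (k + 1)**2*(k + 4)/(k*(k + 3)**2) after simplifying.
A = k + 1, B = k + 3, C = k**2 + 3*k.
Need (k + 1)·f(k+1) − (k + 2)·f(k) = k**2 + 3*k.
deg f ≤ 2 (via 1,1,2).
A polynomial solution: f(k) = k*(k - 1).
R(k) = B(k−1)·f(k)/C(k) = (k - 1)*(k + 2)/(k + 3); s_k = R·t_k = 2*k*(k - 1)/(k + 1).
Verify: 2*k*(k + 3)/(k**2 + 3*k + 2) matches t_k.
s_(n+1) = 2*n*(n + 1)/(n + 2) and s_(0) = 0, so S(n) = 2*n*(n + 1)/(n + 2).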